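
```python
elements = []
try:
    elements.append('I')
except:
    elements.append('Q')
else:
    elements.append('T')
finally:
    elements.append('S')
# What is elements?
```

Step-by-step execution trace:
1. try: `elements.append('I')` → elements = ['I']. No exception raised.
2. `except` is skipped.
3. `else` runs: `elements.append('T')` → elements = ['I', 'T'].
4. `finally` always runs: `elements.append('S')` → elements = ['I', 'T', 'S'].
Result: ['I', 'T', 'S']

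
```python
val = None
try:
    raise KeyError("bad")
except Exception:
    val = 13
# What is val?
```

Step-by-step execution trace:
1. `raise KeyError(...)` raises KeyError.
2. `except Exception` matches (KeyError is a subclass of Exception) → val = 13.
Result: 13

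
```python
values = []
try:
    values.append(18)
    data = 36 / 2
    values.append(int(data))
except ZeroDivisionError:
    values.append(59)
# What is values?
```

Step-by-step execution trace:
1. try: `values.append(18)` → values = [18].
2. `data = 36 / 2` → data = 18.0. No exception raised.
3. `values.append(int(data))` → values = [18, 18].
4. `except ZeroDivisionError` is skipped (no exception was raised).
Result: [18, 18]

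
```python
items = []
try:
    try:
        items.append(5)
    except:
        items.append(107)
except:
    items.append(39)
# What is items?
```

Step-by-step execution trace:
1. Inner try: `items.append(5)` → items = [5]. No exception raised.
2. Inner `except` is skipped.
3. Inner try completes normally; outer `except` is skipped.
Result: [5]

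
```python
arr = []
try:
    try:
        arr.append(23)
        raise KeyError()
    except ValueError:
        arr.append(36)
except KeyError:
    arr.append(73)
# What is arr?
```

Step-by-step execution trace:
1. Inner try: `arr.append(23)` → arr = [23].
2. `raise KeyError()` raises KeyError.
3. Inner `except ValueError` does not match KeyError; exception propagates to outer try.
4. Outer `except KeyError` matches → `arr.append(73)` → arr = [23, 73].
Result: [23, 73]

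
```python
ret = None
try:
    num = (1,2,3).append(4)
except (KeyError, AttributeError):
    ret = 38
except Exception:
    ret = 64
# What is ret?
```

Step-by-step execution trace:
1. `num = (1,2,3).append(4)` raises AttributeError.
2. `except (KeyError, AttributeError)` matches (AttributeError is in the tuple) → ret = 38.
3. `except Exception` is not reached.
Result: 38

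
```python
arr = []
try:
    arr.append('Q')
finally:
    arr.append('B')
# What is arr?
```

Step-by-step execution trace:
1. try: `arr.append('Q')` → arr = ['Q'].
2. The try body completes without raising.
3. finally always runs: `arr.append('B')` → arr = ['Q', 'B'].
Result: ['Q', 'B']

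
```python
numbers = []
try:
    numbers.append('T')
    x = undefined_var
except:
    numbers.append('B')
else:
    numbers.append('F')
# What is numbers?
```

Step-by-step execution trace:
1. try: `numbers.append('T')` → numbers = ['T'].
2. `x = undefined_var` raises NameError.
3. bare `except` matches → `numbers.append('B')` → numbers = ['T', 'B'].
4. `else` is skipped (an exception was raised).
Result: ['T', 'B']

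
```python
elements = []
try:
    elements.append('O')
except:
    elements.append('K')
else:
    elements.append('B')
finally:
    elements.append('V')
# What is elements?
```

Step-by-step execution trace:
1. try: `elements.append('O')` → elements = ['O']. No exception raised.
2. `except` is skipped.
3. `else` runs: `elements.append('B')` → elements = ['O', 'B'].
4. `finally` always runs: `elements.append('V')` → elements = ['O', 'B', 'V'].
Result: ['O', 'B', 'V']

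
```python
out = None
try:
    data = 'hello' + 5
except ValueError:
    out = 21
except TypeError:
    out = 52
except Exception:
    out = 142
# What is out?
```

Step-by-step execution trace:
1. `data = 'hello' + 5` raises TypeError.
2. `except ValueError` does not match TypeError; skipped.
3. `except TypeError` matches → out = 52.
4. Remaining except clauses are skipped.
Result: 52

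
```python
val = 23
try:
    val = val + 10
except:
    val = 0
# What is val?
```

Step-by-step execution trace:
1. val starts at 23.
2. try: `val = val + 10` → val = 33. No exception raised.
3. `except` is skipped.
Result: 33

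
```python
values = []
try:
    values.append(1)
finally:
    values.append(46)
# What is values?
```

Step-by-step execution trace:
1. try: `values.append(1)` → values = [1].
2. The try body completes without raising.
3. finally always runs: `values.append(46)` → values = [1, 46].
Result: [1, 46]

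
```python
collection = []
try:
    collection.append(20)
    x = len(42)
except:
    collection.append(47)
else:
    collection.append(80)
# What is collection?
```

Step-by-step execution trace:
1. try: `collection.append(20)` → collection = [20].
2. `x = len(42)` raises TypeError.
3. bare `except` matches → `collection.append(47)` → collection = [20, 47].
4. `else` is skipped (an exception was raised).
Result: [20, 47]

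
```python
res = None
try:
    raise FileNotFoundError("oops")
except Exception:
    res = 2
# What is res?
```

Step-by-step execution trace:
1. `raise FileNotFoundError(...)` raises FileNotFoundError.
2. `except Exception` matches (FileNotFoundError is a subclass of Exception) → res = 2.
Result: 2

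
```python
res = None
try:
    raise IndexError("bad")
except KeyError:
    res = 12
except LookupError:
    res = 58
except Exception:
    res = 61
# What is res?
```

Step-by-step execution trace:
1. `raise IndexError(...)` raises IndexError.
2. `except KeyError` does not match (IndexError is not a subclass of KeyError); skipped.
3. `except LookupError` matches (IndexError is a subclass of LookupError) → res = 58.
4. `except Exception` is not reached.
Result: 58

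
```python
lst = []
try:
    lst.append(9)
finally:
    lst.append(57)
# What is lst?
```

Step-by-step execution trace:
1. try: `lst.append(9)` → lst = [9].
2. The try body completes without raising.
3. finally always runs: `lst.append(57)` → lst = [9, 57].
Result: [9, 57]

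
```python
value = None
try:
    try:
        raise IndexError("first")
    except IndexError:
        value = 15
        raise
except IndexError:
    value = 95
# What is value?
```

Step-by-step execution trace:
1. Inner try: `raise IndexError("first")` raises IndexError.
2. Inner `except IndexError` matches → value = 15.
3. bare `raise` re-raises the same IndexError.
4. Outer `except IndexError` matches → value = 95.
Result: 95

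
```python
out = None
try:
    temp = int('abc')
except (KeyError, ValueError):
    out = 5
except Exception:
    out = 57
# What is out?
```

Step-by-step execution trace:
1. `temp = int('abc')` raises ValueError.
2. `except (KeyError, ValueError)` matches (ValueError is in the tuple) → out = 5.
3. `except Exception` is not reached.
Result: 5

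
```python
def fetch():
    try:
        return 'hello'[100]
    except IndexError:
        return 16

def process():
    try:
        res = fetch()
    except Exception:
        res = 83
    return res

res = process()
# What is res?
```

Step-by-step execution trace:
1. `process()` calls `fetch()`.
2. In fetch: `'hello'[100]` raises IndexError; `except IndexError` catches it → returns 16.
3. In process: `res = fetch()` → res = 16. No exception reaches process.
4. `except Exception` is skipped; process returns 16.
5. res = 16.
Result: 16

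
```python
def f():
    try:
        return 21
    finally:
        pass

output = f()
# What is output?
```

Step-by-step execution trace:
1. `f()` enters try: `return 21` sets pending return value 21.
2. Before returning, `finally: pass` runs (no effect).
3. f() returns 21 → output = 21.
Result: 21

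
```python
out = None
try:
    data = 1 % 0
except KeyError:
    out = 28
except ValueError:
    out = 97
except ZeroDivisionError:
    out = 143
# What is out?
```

Step-by-step execution trace:
1. `data = 1 % 0` raises ZeroDivisionError.
2. `except KeyError` does not match ZeroDivisionError; skipped.
3. `except ValueError` does not match ZeroDivisionError; skipped.
4. `except ZeroDivisionError` matches → out = 143.
Result: 143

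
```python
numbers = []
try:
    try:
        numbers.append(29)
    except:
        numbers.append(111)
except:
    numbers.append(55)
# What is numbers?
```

Step-by-step execution trace:
1. Inner try: `numbers.append(29)` → numbers = [29]. No exception raised.
2. Inner `except` is skipped.
3. Inner try completes normally; outer `except` is skipped.
Result: [29]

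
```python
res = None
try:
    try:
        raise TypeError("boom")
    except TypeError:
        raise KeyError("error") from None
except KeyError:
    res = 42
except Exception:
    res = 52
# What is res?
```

Step-by-step execution trace:
1. Inner try raises TypeError; inner `except TypeError` catches it.
2. `raise KeyError(...) from None` raises KeyError (from None suppresses __context__, but the active exception is still KeyError).
3. Outer `except KeyError` matches → res = 42.
4. `except Exception` is not reached.
Result: 42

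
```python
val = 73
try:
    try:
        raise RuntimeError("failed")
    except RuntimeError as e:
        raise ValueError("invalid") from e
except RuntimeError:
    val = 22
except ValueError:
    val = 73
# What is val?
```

Step-by-step execution trace:
1. Inner try raises RuntimeError; inner `except RuntimeError as e` catches it.
2. `raise ValueError(...) from e` raises ValueError (RuntimeError is attached as __cause__, but only ValueError is active).
3. Outer `except RuntimeError` does not match ValueError; skipped.
4. Outer `except ValueError` matches → val = 73.
Result: 73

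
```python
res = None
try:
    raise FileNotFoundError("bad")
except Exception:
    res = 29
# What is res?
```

Step-by-step execution trace:
1. `raise FileNotFoundError(...)` raises FileNotFoundError.
2. `except Exception` matches (FileNotFoundError is a subclass of Exception) → res = 29.
Result: 29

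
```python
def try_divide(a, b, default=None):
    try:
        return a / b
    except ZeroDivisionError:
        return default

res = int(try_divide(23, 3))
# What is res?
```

Step-by-step execution trace:
1. `try_divide(23, 3)` enters try: `return 23 / 3` → returns 7.666666666666667. No exception raised.
2. `except ZeroDivisionError` is skipped.
3. `int(7.666666666666667)` → 7 → res = 7.
Result: 7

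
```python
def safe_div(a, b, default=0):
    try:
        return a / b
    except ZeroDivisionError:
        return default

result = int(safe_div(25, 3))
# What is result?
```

Step-by-step execution trace:
1. `safe_div(25, 3)` enters try: `return 25 / 3` → returns 8.333333333333334. No exception raised.
2. `except ZeroDivisionError` is skipped.
3. `int(8.333333333333334)` → 8 → result = 8.
Result: 8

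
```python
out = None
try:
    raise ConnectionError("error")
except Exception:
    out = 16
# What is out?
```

Step-by-step execution trace:
1. `raise ConnectionError(...)` raises ConnectionError.
2. `except Exception` matches (ConnectionError is a subclass of Exception) → out = 16.
Result: 16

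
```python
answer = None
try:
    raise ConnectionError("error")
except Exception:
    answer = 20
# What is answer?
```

Step-by-step execution trace:
1. `raise ConnectionError(...)` raises ConnectionError.
2. `except Exception` matches (ConnectionError is a subclass of Exception) → answer = 20.
Result: 20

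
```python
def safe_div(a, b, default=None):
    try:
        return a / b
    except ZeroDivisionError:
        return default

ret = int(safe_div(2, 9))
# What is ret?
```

Step-by-step execution trace:
1. `safe_div(2, 9)` enters try: `return 2 / 9` → returns 0.2222222222222222. No exception raised.
2. `except ZeroDivisionError` is skipped.
3. `int(0.2222222222222222)` → 0 → ret = 0.
Result: 0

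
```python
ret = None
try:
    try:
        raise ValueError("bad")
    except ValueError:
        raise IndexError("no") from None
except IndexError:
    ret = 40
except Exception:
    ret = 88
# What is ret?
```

Step-by-step execution trace:
1. Inner try raises ValueError; inner `except ValueError` catches it.
2. `raise IndexError(...) from None` raises IndexError (from None suppresses __context__, but the active exception is still IndexError).
3. Outer `except IndexError` matches → ret = 40.
4. `except Exception` is not reached.
Result: 40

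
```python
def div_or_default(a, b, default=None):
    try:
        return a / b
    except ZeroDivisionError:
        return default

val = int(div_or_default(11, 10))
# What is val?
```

Step-by-step execution trace:
1. `div_or_default(11, 10)` enters try: `return 11 / 10` → returns 1.1. No exception raised.
2. `except ZeroDivisionError` is skipped.
3. `int(1.1)` → 1 → val = 1.
Result: 1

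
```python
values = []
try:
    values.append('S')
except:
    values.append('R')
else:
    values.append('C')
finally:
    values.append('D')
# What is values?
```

Step-by-step execution trace:
1. try: `values.append('S')` → values = ['S']. No exception raised.
2. `except` is skipped.
3. `else` runs: `values.append('C')` → values = ['S', 'C'].
4. `finally` always runs: `values.append('D')` → values = ['S', 'C', 'D'].
Result: ['S', 'C', 'D']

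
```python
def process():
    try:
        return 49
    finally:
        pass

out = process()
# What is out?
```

Step-by-step execution trace:
1. `process()` enters try: `return 49` sets pending return value 49.
2. Before returning, `finally: pass` runs (no effect).
3. process() returns 49 → out = 49.
Result: 49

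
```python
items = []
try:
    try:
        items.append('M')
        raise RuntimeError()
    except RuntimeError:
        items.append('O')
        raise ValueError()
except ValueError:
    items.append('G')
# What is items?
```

Step-by-step execution trace:
1. Inner try: `items.append('M')` → items = ['M'].
2. `raise RuntimeError()` raises RuntimeError.
3. Inner `except RuntimeError` matches → `items.append('O')` → items = ['M', 'O'].
4. `raise ValueError()` raises ValueError; propagates to outer try.
5. Outer `except ValueError` matches → `items.append('G')` → items = ['M', 'O', 'G'].
Result: ['M', 'O', 'G']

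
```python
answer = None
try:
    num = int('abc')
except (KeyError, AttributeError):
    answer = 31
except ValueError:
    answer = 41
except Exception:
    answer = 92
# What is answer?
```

Step-by-step execution trace:
1. `num = int('abc')` raises ValueError.
2. `except (KeyError, AttributeError)` does not match ValueError; skipped.
3. `except ValueError` matches (exact type match) → answer = 41.
4. `except Exception` is not reached.
Result: 41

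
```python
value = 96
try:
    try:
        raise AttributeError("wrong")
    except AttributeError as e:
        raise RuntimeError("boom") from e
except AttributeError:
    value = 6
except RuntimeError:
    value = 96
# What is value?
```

Step-by-step execution trace:
1. Inner try raises AttributeError; inner `except AttributeError as e` catches it.
2. `raise RuntimeError(...) from e` raises RuntimeError (AttributeError is attached as __cause__, but only RuntimeError is active).
3. Outer `except AttributeError` does not match RuntimeError; skipped.
4. Outer `except RuntimeError` matches → value = 96.
Result: 96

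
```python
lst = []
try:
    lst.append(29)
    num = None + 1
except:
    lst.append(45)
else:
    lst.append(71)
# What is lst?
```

Step-by-step execution trace:
1. try: `lst.append(29)` → lst = [29].
2. `num = None + 1` raises TypeError.
3. bare `except` matches → `lst.append(45)` → lst = [29, 45].
4. `else` is skipped (an exception was raised).
Result: [29, 45]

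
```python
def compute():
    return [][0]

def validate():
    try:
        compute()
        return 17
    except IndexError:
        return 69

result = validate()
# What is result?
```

Step-by-step execution trace:
1. `validate()` calls `compute()`.
2. `compute()` evaluates `[][0]`, which raises IndexError; it propagates to the caller.
3. `return 17` is not reached.
4. `except IndexError` in validate matches → returns 69.
5. result = 69.
Result: 69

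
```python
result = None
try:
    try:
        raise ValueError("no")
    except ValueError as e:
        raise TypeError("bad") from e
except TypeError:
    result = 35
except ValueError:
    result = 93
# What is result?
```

Step-by-step execution trace:
1. Inner try raises ValueError; inner `except ValueError as e` catches it.
2. `raise TypeError(...) from e` raises TypeError (ValueError is attached as __cause__, but only TypeError is active).
3. Outer `except TypeError` matches → result = 35.
4. `except ValueError` is not reached.
Result: 35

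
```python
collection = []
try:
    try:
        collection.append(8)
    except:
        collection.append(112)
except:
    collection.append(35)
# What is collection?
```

Step-by-step execution trace:
1. Inner try: `collection.append(8)` → collection = [8]. No exception raised.
2. Inner `except` is skipped.
3. Inner try completes normally; outer `except` is skipped.
Result: [8]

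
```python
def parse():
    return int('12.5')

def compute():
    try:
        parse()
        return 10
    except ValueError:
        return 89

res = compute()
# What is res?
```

Step-by-step execution trace:
1. `compute()` calls `parse()`.
2. `parse()` evaluates `int('12.5')`, which raises ValueError; it propagates to the caller.
3. `return 10` is not reached.
4. `except ValueError` in compute matches → returns 89.
5. res = 89.
Result: 89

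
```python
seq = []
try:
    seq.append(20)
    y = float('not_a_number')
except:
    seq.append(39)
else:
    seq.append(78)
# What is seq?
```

Step-by-step execution trace:
1. try: `seq.append(20)` → seq = [20].
2. `y = float('not_a_number')` raises ValueError.
3. bare `except` matches → `seq.append(39)` → seq = [20, 39].
4. `else` is skipped (an exception was raised).
Result: [20, 39]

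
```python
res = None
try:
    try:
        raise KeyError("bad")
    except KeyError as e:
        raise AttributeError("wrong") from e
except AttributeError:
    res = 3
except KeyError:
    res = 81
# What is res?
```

Step-by-step execution trace:
1. Inner try raises KeyError; inner `except KeyError as e` catches it.
2. `raise AttributeError(...) from e` raises AttributeError (KeyError is attached as __cause__, but only AttributeError is active).
3. Outer `except AttributeError` matches → res = 3.
4. `except KeyError` is not reached.
Result: 3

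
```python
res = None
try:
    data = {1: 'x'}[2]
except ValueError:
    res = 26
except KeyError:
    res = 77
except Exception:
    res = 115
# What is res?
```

Step-by-step execution trace:
1. `data = {1: 'x'}[2]` raises KeyError.
2. `except ValueError` does not match KeyError; skipped.
3. `except KeyError` matches → res = 77.
4. Remaining except clauses are skipped.
Result: 77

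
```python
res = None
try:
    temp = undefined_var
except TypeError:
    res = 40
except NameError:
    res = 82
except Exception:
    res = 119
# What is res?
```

Step-by-step execution trace:
1. `temp = undefined_var` raises NameError.
2. `except TypeError` does not match NameError; skipped.
3. `except NameError` matches → res = 82.
4. Remaining except clauses are skipped.
Result: 82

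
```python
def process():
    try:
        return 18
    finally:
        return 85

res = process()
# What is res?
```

Step-by-step execution trace:
1. `process()` enters try: `return 18` sets pending return value 18.
2. Before returning, `finally: return 85` runs and overrides the pending return.
3. process() returns 85 → res = 85.
Result: 85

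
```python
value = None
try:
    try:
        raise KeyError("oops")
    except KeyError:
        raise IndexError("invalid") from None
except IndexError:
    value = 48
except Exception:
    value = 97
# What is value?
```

Step-by-step execution trace:
1. Inner try raises KeyError; inner `except KeyError` catches it.
2. `raise IndexError(...) from None` raises IndexError (from None suppresses __context__, but the active exception is still IndexError).
3. Outer `except IndexError` matches → value = 48.
4. `except Exception` is not reached.
Result: 48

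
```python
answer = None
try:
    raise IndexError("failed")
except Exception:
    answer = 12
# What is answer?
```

Step-by-step execution trace:
1. `raise IndexError(...)` raises IndexError.
2. `except Exception` matches (IndexError is a subclass of Exception) → answer = 12.
Result: 12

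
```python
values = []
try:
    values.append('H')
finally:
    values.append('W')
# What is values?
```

Step-by-step execution trace:
1. try: `values.append('H')` → values = ['H'].
2. The try body completes without raising.
3. finally always runs: `values.append('W')` → values = ['H', 'W'].
Result: ['H', 'W']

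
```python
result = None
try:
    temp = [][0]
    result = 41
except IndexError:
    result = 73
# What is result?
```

Step-by-step execution trace:
1. `temp = [][0]` raises IndexError.
2. `result = 41` is not reached.
3. `except IndexError` matches → result = 73.
Result: 73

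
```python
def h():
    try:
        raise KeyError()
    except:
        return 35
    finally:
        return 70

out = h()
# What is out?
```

Step-by-step execution trace:
1. `h()` enters try: `raise KeyError()` raises KeyError.
2. bare `except` matches → `return 35` sets pending return value 35.
3. Before returning, `finally: return 70` runs and overrides the pending return.
4. h() returns 70 → out = 70.
Result: 70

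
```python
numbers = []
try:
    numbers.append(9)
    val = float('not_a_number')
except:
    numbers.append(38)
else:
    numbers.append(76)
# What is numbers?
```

Step-by-step execution trace:
1. try: `numbers.append(9)` → numbers = [9].
2. `val = float('not_a_number')` raises ValueError.
3. bare `except` matches → `numbers.append(38)` → numbers = [9, 38].
4. `else` is skipped (an exception was raised).
Result: [9, 38]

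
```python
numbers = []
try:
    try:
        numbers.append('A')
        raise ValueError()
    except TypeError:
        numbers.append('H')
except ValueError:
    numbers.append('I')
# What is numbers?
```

Step-by-step execution trace:
1. Inner try: `numbers.append('A')` → numbers = ['A'].
2. `raise ValueError()` raises ValueError.
3. Inner `except TypeError` does not match ValueError; exception propagates to outer try.
4. Outer `except ValueError` matches → `numbers.append('I')` → numbers = ['A', 'I'].
Result: ['A', 'I']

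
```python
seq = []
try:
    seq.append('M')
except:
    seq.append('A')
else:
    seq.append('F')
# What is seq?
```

Step-by-step execution trace:
1. try: `seq.append('M')` → seq = ['M']. No exception raised.
2. `except` is skipped.
3. `else` runs (try completed without exception): `seq.append('F')` → seq = ['M', 'F'].
Result: ['M', 'F']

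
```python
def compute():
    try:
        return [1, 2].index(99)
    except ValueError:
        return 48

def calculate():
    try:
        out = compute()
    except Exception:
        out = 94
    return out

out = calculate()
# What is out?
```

Step-by-step execution trace:
1. `calculate()` calls `compute()`.
2. In compute: `[1, 2].index(99)` raises ValueError; `except ValueError` catches it → returns 48.
3. In calculate: `out = compute()` → out = 48. No exception reaches calculate.
4. `except Exception` is skipped; calculate returns 48.
5. out = 48.
Result: 48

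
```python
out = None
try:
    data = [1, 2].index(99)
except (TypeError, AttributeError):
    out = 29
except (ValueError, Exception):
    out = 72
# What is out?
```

Step-by-step execution trace:
1. `data = [1, 2].index(99)` raises ValueError.
2. `except (TypeError, AttributeError)` does not match ValueError; skipped.
3. `except (ValueError, Exception)` matches (ValueError is in the tuple) → out = 72.
Result: 72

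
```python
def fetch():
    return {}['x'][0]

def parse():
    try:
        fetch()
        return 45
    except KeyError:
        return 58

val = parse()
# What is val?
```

Step-by-step execution trace:
1. `parse()` calls `fetch()`.
2. `fetch()` evaluates `{}['x'][0]`, which raises KeyError; it propagates to the caller.
3. `return 45` is not reached.
4. `except KeyError` in parse matches → returns 58.
5. val = 58.
Result: 58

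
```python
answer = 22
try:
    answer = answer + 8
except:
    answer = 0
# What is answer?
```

Step-by-step execution trace:
1. answer starts at 22.
2. try: `answer = answer + 8` → answer = 30. No exception raised.
3. `except` is skipped.
Result: 30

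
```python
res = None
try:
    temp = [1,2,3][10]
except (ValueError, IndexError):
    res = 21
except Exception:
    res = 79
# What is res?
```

Step-by-step execution trace:
1. `temp = [1,2,3][10]` raises IndexError.
2. `except (ValueError, IndexError)` matches (IndexError is in the tuple) → res = 21.
3. `except Exception` is not reached.
Result: 21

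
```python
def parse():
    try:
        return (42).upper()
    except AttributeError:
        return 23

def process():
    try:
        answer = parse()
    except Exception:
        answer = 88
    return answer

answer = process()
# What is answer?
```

Step-by-step execution trace:
1. `process()` calls `parse()`.
2. In parse: `(42).upper()` raises AttributeError; `except AttributeError` catches it → returns 23.
3. In process: `answer = parse()` → answer = 23. No exception reaches process.
4. `except Exception` is skipped; process returns 23.
5. answer = 23.
Result: 23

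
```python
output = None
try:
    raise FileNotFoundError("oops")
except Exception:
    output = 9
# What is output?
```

Step-by-step execution trace:
1. `raise FileNotFoundError(...)` raises FileNotFoundError.
2. `except Exception` matches (FileNotFoundError is a subclass of Exception) → output = 9.
Result: 9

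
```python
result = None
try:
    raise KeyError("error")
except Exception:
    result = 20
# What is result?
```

Step-by-step execution trace:
1. `raise KeyError(...)` raises KeyError.
2. `except Exception` matches (KeyError is a subclass of Exception) → result = 20.
Result: 20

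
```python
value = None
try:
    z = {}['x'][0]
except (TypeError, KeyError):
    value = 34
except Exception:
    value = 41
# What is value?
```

Step-by-step execution trace:
1. `z = {}['x'][0]` raises KeyError.
2. `except (TypeError, KeyError)` matches (KeyError is in the tuple) → value = 34.
3. `except Exception` is not reached.
Result: 34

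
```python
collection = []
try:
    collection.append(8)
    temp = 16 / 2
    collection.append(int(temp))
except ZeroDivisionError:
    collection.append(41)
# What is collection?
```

Step-by-step execution trace:
1. try: `collection.append(8)` → collection = [8].
2. `temp = 16 / 2` → temp = 8.0. No exception raised.
3. `collection.append(int(temp))` → collection = [8, 8].
4. `except ZeroDivisionError` is skipped (no exception was raised).
Result: [8, 8]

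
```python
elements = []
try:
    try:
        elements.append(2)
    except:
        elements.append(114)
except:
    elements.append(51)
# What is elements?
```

Step-by-step execution trace:
1. Inner try: `elements.append(2)` → elements = [2]. No exception raised.
2. Inner `except` is skipped.
3. Inner try completes normally; outer `except` is skipped.
Result: [2]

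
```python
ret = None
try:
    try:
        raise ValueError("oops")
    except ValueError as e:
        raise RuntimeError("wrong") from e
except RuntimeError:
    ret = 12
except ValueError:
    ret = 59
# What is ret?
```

Step-by-step execution trace:
1. Inner try raises ValueError; inner `except ValueError as e` catches it.
2. `raise RuntimeError(...) from e` raises RuntimeError (ValueError is attached as __cause__, but only RuntimeError is active).
3. Outer `except RuntimeError` matches → ret = 12.
4. `except ValueError` is not reached.
Result: 12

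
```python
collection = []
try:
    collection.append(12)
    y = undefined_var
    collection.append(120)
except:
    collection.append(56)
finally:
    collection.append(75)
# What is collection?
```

Step-by-step execution trace:
1. try: `collection.append(12)` → collection = [12].
2. `y = undefined_var` raises NameError; `collection.append(120)` is not reached.
3. bare `except` matches → `collection.append(56)` → collection = [12, 56].
4. finally always runs: `collection.append(75)` → collection = [12, 56, 75].
Result: [12, 56, 75]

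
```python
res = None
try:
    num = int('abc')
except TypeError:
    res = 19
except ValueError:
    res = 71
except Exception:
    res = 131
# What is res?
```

Step-by-step execution trace:
1. `num = int('abc')` raises ValueError.
2. `except TypeError` does not match ValueError; skipped.
3. `except ValueError` matches → res = 71.
4. Remaining except clauses are skipped.
Result: 71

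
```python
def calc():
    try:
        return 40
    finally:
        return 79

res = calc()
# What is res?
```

Step-by-step execution trace:
1. `calc()` enters try: `return 40` sets pending return value 40.
2. Before returning, `finally: return 79` runs and overrides the pending return.
3. calc() returns 79 → res = 79.
Result: 79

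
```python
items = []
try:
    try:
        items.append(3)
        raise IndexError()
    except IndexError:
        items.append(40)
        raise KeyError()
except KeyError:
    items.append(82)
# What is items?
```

Step-by-step execution trace:
1. Inner try: `items.append(3)` → items = [3].
2. `raise IndexError()` raises IndexError.
3. Inner `except IndexError` matches → `items.append(40)` → items = [3, 40].
4. `raise KeyError()` raises KeyError; propagates to outer try.
5. Outer `except KeyError` matches → `items.append(82)` → items = [3, 40, 82].
Result: [3, 40, 82]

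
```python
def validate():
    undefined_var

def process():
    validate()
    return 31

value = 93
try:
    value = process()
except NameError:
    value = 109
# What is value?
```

Step-by-step execution trace:
1. value starts at 93.
2. try: `process()` calls `validate()`.
3. `validate()` evaluates `undefined_var`, which raises NameError; it propagates through process (uncaught).
4. `return 31` in process is not reached; the assignment to value does not complete.
5. `except NameError` matches → value = 109.
Result: 109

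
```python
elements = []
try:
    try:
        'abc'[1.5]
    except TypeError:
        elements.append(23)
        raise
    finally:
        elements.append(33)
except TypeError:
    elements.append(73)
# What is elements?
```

Step-by-step execution trace:
1. Inner try: `'abc'[1.5]` raises TypeError.
2. Inner `except TypeError` matches → `elements.append(23)` → elements = [23].
3. bare `raise` re-raises TypeError.
4. Inner `finally` runs during unwinding: `elements.append(33)` → elements = [23, 33].
5. Outer `except TypeError` matches → `elements.append(73)` → elements = [23, 33, 73].
Result: [23, 33, 73]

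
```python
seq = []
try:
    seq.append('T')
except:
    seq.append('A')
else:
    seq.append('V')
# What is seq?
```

Step-by-step execution trace:
1. try: `seq.append('T')` → seq = ['T']. No exception raised.
2. `except` is skipped.
3. `else` runs (try completed without exception): `seq.append('V')` → seq = ['T', 'V'].
Result: ['T', 'V']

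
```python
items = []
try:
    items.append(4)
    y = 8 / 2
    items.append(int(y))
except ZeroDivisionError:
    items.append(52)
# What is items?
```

Step-by-step execution trace:
1. try: `items.append(4)` → items = [4].
2. `y = 8 / 2` → y = 4.0. No exception raised.
3. `items.append(int(y))` → items = [4, 4].
4. `except ZeroDivisionError` is skipped (no exception was raised).
Result: [4, 4]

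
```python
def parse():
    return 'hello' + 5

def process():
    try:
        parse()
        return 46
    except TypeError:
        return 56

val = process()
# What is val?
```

Step-by-step execution trace:
1. `process()` calls `parse()`.
2. `parse()` evaluates `'hello' + 5`, which raises TypeError; it propagates to the caller.
3. `return 46` is not reached.
4. `except TypeError` in process matches → returns 56.
5. val = 56.
Result: 56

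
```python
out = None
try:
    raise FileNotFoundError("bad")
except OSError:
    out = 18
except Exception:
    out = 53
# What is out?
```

Step-by-step execution trace:
1. `raise FileNotFoundError(...)` raises FileNotFoundError.
2. `except OSError` matches (FileNotFoundError is a subclass of OSError) → out = 18.
3. `except Exception` is not reached.
Result: 18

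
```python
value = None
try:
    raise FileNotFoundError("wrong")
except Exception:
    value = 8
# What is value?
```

Step-by-step execution trace:
1. `raise FileNotFoundError(...)` raises FileNotFoundError.
2. `except Exception` matches (FileNotFoundError is a subclass of Exception) → value = 8.
Result: 8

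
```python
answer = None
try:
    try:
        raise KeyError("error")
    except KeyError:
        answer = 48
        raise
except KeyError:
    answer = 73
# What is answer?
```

Step-by-step execution trace:
1. Inner try: `raise KeyError("error")` raises KeyError.
2. Inner `except KeyError` matches → answer = 48.
3. bare `raise` re-raises the same KeyError.
4. Outer `except KeyError` matches → answer = 73.
Result: 73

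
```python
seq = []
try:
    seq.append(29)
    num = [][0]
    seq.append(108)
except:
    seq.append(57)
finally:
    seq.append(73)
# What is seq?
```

Step-by-step execution trace:
1. try: `seq.append(29)` → seq = [29].
2. `num = [][0]` raises IndexError; `seq.append(108)` is not reached.
3. bare `except` matches → `seq.append(57)` → seq = [29, 57].
4. finally always runs: `seq.append(73)` → seq = [29, 57, 73].
Result: [29, 57, 73]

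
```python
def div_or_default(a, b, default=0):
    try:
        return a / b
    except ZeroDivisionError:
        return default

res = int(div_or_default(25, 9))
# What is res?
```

Step-by-step execution trace:
1. `div_or_default(25, 9)` enters try: `return 25 / 9` → returns 2.7777777777777777. No exception raised.
2. `except ZeroDivisionError` is skipped.
3. `int(2.7777777777777777)` → 2 → res = 2.
Result: 2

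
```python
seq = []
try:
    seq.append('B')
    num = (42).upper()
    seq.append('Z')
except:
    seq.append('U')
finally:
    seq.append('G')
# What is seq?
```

Step-by-step execution trace:
1. try: `seq.append('B')` → seq = ['B'].
2. `num = (42).upper()` raises AttributeError; `seq.append('Z')` is not reached.
3. bare `except` matches → `seq.append('U')` → seq = ['B', 'U'].
4. finally always runs: `seq.append('G')` → seq = ['B', 'U', 'G'].
Result: ['B', 'U', 'G']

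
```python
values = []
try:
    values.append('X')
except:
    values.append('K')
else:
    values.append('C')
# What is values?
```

Step-by-step execution trace:
1. try: `values.append('X')` → values = ['X']. No exception raised.
2. `except` is skipped.
3. `else` runs (try completed without exception): `values.append('C')` → values = ['X', 'C'].
Result: ['X', 'C']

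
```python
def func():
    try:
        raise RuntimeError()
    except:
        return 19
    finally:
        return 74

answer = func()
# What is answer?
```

Step-by-step execution trace:
1. `func()` enters try: `raise RuntimeError()` raises RuntimeError.
2. bare `except` matches → `return 19` sets pending return value 19.
3. Before returning, `finally: return 74` runs and overrides the pending return.
4. func() returns 74 → answer = 74.
Result: 74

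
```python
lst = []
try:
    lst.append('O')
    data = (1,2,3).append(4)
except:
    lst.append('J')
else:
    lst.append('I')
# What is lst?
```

Step-by-step execution trace:
1. try: `lst.append('O')` → lst = ['O'].
2. `data = (1,2,3).append(4)` raises AttributeError.
3. bare `except` matches → `lst.append('J')` → lst = ['O', 'J'].
4. `else` is skipped (an exception was raised).
Result: ['O', 'J']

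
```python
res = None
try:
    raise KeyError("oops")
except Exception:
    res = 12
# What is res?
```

Step-by-step execution trace:
1. `raise KeyError(...)` raises KeyError.
2. `except Exception` matches (KeyError is a subclass of Exception) → res = 12.
Result: 12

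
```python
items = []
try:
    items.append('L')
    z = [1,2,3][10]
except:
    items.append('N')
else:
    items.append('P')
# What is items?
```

Step-by-step execution trace:
1. try: `items.append('L')` → items = ['L'].
2. `z = [1,2,3][10]` raises IndexError.
3. bare `except` matches → `items.append('N')` → items = ['L', 'N'].
4. `else` is skipped (an exception was raised).
Result: ['L', 'N']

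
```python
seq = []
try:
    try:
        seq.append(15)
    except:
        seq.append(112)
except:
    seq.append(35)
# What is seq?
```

Step-by-step execution trace:
1. Inner try: `seq.append(15)` → seq = [15]. No exception raised.
2. Inner `except` is skipped.
3. Inner try completes normally; outer `except` is skipped.
Result: [15]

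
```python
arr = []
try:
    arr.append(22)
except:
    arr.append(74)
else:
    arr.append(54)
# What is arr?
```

Step-by-step execution trace:
1. try: `arr.append(22)` → arr = [22]. No exception raised.
2. `except` is skipped.
3. `else` runs (try completed without exception): `arr.append(54)` → arr = [22, 54].
Result: [22, 54]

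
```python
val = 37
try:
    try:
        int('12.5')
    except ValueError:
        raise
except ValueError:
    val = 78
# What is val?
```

Step-by-step execution trace:
1. Inner try: `int('12.5')` raises ValueError.
2. Inner `except ValueError` matches; bare `raise` re-raises the same ValueError.
3. Outer `except ValueError` matches → val = 78.
Result: 78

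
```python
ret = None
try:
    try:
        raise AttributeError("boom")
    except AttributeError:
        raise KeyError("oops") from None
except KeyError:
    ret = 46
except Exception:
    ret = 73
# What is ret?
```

Step-by-step execution trace:
1. Inner try raises AttributeError; inner `except AttributeError` catches it.
2. `raise KeyError(...) from None` raises KeyError (from None suppresses __context__, but the active exception is still KeyError).
3. Outer `except KeyError` matches → ret = 46.
4. `except Exception` is not reached.
Result: 46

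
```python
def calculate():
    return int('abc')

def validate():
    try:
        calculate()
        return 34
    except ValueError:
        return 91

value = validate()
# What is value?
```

Step-by-step execution trace:
1. `validate()` calls `calculate()`.
2. `calculate()` evaluates `int('abc')`, which raises ValueError; it propagates to the caller.
3. `return 34` is not reached.
4. `except ValueError` in validate matches → returns 91.
5. value = 91.
Result: 91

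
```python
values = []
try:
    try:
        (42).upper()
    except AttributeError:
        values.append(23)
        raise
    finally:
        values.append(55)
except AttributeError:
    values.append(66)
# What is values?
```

Step-by-step execution trace:
1. Inner try: `(42).upper()` raises AttributeError.
2. Inner `except AttributeError` matches → `values.append(23)` → values = [23].
3. bare `raise` re-raises AttributeError.
4. Inner `finally` runs during unwinding: `values.append(55)` → values = [23, 55].
5. Outer `except AttributeError` matches → `values.append(66)` → values = [23, 55, 66].
Result: [23, 55, 66]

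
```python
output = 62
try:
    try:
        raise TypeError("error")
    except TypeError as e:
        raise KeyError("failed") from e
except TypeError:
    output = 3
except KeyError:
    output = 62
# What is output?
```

Step-by-step execution trace:
1. Inner try raises TypeError; inner `except TypeError as e` catches it.
2. `raise KeyError(...) from e` raises KeyError (TypeError is attached as __cause__, but only KeyError is active).
3. Outer `except TypeError` does not match KeyError; skipped.
4. Outer `except KeyError` matches → output = 62.
Result: 62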